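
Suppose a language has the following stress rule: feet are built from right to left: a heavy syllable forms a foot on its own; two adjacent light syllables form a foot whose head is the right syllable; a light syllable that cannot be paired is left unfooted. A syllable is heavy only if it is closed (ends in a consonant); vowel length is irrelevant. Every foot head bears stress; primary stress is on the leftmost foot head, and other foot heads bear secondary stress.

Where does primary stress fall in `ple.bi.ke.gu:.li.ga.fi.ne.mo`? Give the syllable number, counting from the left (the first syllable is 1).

Weights: 1 ple L, 2 bi L, 3 ke L, 4 gu: L, 5 li L, 6 ga L, 7 fi L, 8 ne L, 9 mo L.
Parse right to left (heavy = foot alone; LL = one foot; stranded L unfooted): ple (bi.ˈke) (gu:.ˈli) (ga.ˈfi) (ne.ˈmo).
Foot heads: 3, 5, 7, 9.
Primary stress on the leftmost head = syllable 3.
Primary stress: syllable 3 → ple.bi.ˈke.gu:.li.ga.fi.ne.mo.

3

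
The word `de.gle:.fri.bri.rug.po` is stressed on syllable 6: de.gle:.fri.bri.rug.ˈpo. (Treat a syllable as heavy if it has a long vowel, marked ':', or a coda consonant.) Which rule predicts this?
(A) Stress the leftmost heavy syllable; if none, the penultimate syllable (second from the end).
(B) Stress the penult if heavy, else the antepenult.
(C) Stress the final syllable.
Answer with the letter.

C

Rule A → syllable 2 (observed: 6).
Rule B → syllable 5 (observed: 6).
Rule C → syllable 6 ✓.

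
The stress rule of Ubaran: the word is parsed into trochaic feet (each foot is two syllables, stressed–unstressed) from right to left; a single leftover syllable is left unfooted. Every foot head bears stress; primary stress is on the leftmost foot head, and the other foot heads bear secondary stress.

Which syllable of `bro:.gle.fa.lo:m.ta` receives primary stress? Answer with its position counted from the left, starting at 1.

2

Parse right to left into trochaic (ˈσσ) feet: bro: (ˈgle.fa) (ˈlo:m.ta). Syllable 1 is left unfooted.
Foot heads (stressed positions): 2, 4.
End Rule Leftmost: primary stress on the leftmost head = syllable 2.
Primary stress: syllable 2 → bro:.ˈgle.fa.lo:m.ta.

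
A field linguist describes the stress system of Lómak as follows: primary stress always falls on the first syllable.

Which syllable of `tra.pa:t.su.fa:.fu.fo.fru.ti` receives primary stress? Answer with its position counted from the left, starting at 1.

The word has 8 syllables; the first syllable is syllable 1 (tra).
Primary stress: syllable 1 → ˈtra.pa:t.su.fa:.fu.fo.fru.ti.

1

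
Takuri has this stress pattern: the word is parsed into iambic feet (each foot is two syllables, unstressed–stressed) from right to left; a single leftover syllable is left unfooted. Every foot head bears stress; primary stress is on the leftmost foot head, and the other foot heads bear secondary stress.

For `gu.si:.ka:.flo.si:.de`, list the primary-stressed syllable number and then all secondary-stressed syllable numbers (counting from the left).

primary 2, secondary 4, 6

Parse right to left into iambic (σˈσ) feet: (gu.ˈsi:) (ka:.ˈflo) (si:.ˈde).
Foot heads (stressed positions): 2, 4, 6.
End Rule Leftmost: primary stress on the leftmost head = syllable 2.
Secondary stress on 4, 6: gu.ˈsi:.ka:.ˌflo.si:.ˌde.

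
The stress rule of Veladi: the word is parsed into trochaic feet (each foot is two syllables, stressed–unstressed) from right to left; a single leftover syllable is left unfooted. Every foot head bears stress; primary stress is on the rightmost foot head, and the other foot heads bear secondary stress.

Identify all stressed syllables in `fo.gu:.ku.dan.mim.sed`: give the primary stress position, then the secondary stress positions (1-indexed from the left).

Parse right to left into trochaic (ˈσσ) feet: (ˈfo.gu:) (ˈku.dan) (ˈmim.sed).
Foot heads (stressed positions): 1, 3, 5.
End Rule Rightmost: primary stress on the rightmost head = syllable 5.
Secondary stress on 1, 3: ˌfo.gu:.ˌku.dan.ˈmim.sed.

primary 5, secondary 1, 3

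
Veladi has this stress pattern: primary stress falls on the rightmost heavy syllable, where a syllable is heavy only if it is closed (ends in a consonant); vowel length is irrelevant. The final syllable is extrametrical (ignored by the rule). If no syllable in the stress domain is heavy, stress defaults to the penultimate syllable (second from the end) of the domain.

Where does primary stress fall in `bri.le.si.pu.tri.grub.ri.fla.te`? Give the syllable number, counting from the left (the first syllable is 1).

6

The final syllable (9, te) is extrametrical; the stress domain is syllables 1–8.
Weights: 1 bri L, 2 le L, 3 si L, 4 pu L, 5 tri L, 6 grub H, 7 ri L, 8 fla L.
Heavy syllables in the domain: 6. The rightmost is syllable 6 (grub).
Primary stress: syllable 6 → bri.le.si.pu.tri.ˈgrub.ri.fla.te.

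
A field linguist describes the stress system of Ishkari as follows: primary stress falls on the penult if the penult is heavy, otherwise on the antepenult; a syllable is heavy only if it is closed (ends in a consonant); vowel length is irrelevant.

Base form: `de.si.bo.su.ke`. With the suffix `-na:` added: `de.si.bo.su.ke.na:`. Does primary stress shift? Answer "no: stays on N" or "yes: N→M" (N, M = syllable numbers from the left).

yes: 3→4

Base `de.si.bo.su.ke` (5 syllables):
  Weights: 3 bo L, 4 su L, 5 ke L.
  The penult (syllable 4, su) is light, so stress falls on the antepenult (syllable 3, bo).
  → primary stress on syllable 3.
Suffixed `de.si.bo.su.ke.na:` (6 syllables):
  Weights: 4 su L, 5 ke L, 6 na: L.
  The penult (syllable 5, ke) is light, so stress falls on the antepenult (syllable 4, su).
  → primary stress on syllable 4.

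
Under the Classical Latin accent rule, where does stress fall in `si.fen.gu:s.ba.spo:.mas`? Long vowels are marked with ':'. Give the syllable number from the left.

Classical Latin: stress the penult if heavy (long vowel or closed), else the antepenult.
Weights: 4 ba L, 5 spo: H, 6 mas H.
The penult (syllable 5, spo:) is heavy, so it takes stress.
Stress on syllable 5: si.fen.gu:s.ba.ˈspo:.mas.

5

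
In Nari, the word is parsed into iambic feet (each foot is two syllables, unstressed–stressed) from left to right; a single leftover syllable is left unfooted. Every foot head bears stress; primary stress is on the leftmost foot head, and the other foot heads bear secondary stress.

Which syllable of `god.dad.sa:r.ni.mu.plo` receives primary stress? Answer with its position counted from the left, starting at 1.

2

Parse left to right into iambic (σˈσ) feet: (god.ˈdad) (sa:r.ˈni) (mu.ˈplo).
Foot heads (stressed positions): 2, 4, 6.
End Rule Leftmost: primary stress on the leftmost head = syllable 2.
Primary stress: syllable 2 → god.ˈdad.sa:r.ni.mu.plo.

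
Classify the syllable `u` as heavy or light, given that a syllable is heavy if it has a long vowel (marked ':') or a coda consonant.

`u`: short vowel, open (no coda). Short vowel, open → light.

light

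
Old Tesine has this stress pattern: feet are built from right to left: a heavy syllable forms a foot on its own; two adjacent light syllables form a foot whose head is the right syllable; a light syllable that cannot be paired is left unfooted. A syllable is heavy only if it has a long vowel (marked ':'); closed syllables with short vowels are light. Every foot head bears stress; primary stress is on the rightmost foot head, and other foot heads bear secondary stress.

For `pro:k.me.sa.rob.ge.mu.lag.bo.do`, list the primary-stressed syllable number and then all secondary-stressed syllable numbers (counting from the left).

primary 9, secondary 1, 3, 5, 7

Weights: 1 pro:k H, 2 me L, 3 sa L, 4 rob L, 5 ge L, 6 mu L, 7 lag L, 8 bo L, 9 do L.
Parse right to left (heavy = foot alone; LL = one foot; stranded L unfooted): (ˈpro:k) (me.ˈsa) (rob.ˈge) (mu.ˈlag) (bo.ˈdo).
Foot heads: 1, 3, 5, 7, 9.
Primary stress on the rightmost head = syllable 9.
Secondary stress on 1, 3, 5, 7: ˌpro:k.me.ˌsa.rob.ˌge.mu.ˌlag.bo.ˈdo.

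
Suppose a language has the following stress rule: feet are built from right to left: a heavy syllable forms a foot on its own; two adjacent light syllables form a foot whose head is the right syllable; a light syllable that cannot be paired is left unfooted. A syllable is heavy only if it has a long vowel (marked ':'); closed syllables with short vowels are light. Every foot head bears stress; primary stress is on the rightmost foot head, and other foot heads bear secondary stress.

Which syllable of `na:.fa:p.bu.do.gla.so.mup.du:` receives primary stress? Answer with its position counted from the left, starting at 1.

Weights: 1 na: H, 2 fa:p H, 3 bu L, 4 do L, 5 gla L, 6 so L, 7 mup L, 8 du: H.
Parse right to left (heavy = foot alone; LL = one foot; stranded L unfooted): (ˈna:) (ˈfa:p) bu (do.ˈgla) (so.ˈmup) (ˈdu:).
Foot heads: 1, 2, 5, 7, 8.
Primary stress on the rightmost head = syllable 8.
Primary stress: syllable 8 → na:.fa:p.bu.do.gla.so.mup.ˈdu:.

8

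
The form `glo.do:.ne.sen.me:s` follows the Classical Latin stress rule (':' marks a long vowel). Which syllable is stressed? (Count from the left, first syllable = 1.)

4

Classical Latin: stress the penult if heavy (long vowel or closed), else the antepenult.
Weights: 3 ne L, 4 sen H, 5 me:s H.
The penult (syllable 4, sen) is heavy, so it takes stress.
Stress on syllable 4: glo.do:.ne.ˈsen.me:s.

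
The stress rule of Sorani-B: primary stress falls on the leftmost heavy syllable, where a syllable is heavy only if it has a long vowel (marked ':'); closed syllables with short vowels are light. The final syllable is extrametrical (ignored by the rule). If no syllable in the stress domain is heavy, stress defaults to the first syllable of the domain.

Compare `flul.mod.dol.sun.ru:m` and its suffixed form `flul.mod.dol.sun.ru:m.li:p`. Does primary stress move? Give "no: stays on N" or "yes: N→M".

Base `flul.mod.dol.sun.ru:m` (5 syllables):
  The final syllable (5, ru:m) is extrametrical; the stress domain is syllables 1–4.
  Weights: 1 flul L, 2 mod L, 3 dol L, 4 sun L.
  No heavy syllable in the domain; default to the first syllable of the domain = syllable 1.
  → primary stress on syllable 1.
Suffixed `flul.mod.dol.sun.ru:m.li:p` (6 syllables):
  The final syllable (6, li:p) is extrametrical; the stress domain is syllables 1–5.
  Weights: 1 flul L, 2 mod L, 3 dol L, 4 sun L, 5 ru:m H.
  Heavy syllables in the domain: 5. The leftmost is syllable 5 (ru:m).
  → primary stress on syllable 5.

yes: 1→5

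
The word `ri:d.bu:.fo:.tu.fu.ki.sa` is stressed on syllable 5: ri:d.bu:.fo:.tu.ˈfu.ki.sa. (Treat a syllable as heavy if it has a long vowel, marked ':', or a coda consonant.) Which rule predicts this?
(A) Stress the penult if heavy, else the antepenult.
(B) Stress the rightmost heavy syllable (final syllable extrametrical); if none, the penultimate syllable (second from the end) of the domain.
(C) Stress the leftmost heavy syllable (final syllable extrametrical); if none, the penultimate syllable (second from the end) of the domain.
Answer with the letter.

A

Rule A → syllable 5 ✓.
Rule B → syllable 3 (observed: 5).
Rule C → syllable 1 (observed: 5).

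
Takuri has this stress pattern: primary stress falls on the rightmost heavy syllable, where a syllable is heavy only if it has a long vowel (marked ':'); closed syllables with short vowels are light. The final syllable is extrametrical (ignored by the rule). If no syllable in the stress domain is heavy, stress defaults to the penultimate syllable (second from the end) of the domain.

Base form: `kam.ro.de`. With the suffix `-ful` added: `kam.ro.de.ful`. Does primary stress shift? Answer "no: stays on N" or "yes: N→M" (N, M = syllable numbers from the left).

yes: 1→2

Base `kam.ro.de` (3 syllables):
  The final syllable (3, de) is extrametrical; the stress domain is syllables 1–2.
  Weights: 1 kam L, 2 ro L.
  No heavy syllable in the domain; default to the penultimate syllable (second from the end) of the domain = syllable 1.
  → primary stress on syllable 1.
Suffixed `kam.ro.de.ful` (4 syllables):
  The final syllable (4, ful) is extrametrical; the stress domain is syllables 1–3.
  Weights: 1 kam L, 2 ro L, 3 de L.
  No heavy syllable in the domain; default to the penultimate syllable (second from the end) of the domain = syllable 2.
  → primary stress on syllable 2.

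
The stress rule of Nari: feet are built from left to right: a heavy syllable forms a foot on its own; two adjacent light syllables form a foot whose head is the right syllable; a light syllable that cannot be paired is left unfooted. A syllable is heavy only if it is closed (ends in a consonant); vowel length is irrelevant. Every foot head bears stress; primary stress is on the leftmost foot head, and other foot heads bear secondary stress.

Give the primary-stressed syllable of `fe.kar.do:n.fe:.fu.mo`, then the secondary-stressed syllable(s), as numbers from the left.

Weights: 1 fe L, 2 kar H, 3 do:n H, 4 fe: L, 5 fu L, 6 mo L.
Parse left to right (heavy = foot alone; LL = one foot; stranded L unfooted): fe (ˈkar) (ˈdo:n) (fe:.ˈfu) mo.
Foot heads: 2, 3, 5.
Primary stress on the leftmost head = syllable 2.
Secondary stress on 3, 5: fe.ˈkar.ˌdo:n.fe:.ˌfu.mo.

primary 2, secondary 3, 5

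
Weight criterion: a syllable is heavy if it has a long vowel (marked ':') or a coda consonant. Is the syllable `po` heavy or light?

light

`po`: short vowel, open (no coda). Short vowel, open → light.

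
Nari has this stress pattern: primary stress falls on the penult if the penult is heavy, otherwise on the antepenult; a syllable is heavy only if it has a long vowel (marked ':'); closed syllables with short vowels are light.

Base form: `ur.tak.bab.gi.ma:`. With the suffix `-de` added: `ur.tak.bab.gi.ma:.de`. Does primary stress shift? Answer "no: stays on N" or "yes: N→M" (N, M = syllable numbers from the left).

Base `ur.tak.bab.gi.ma:` (5 syllables):
  Weights: 3 bab L, 4 gi L, 5 ma: H.
  The penult (syllable 4, gi) is light, so stress falls on the antepenult (syllable 3, bab).
  → primary stress on syllable 3.
Suffixed `ur.tak.bab.gi.ma:.de` (6 syllables):
  Weights: 4 gi L, 5 ma: H, 6 de L.
  The penult (syllable 5, ma:) is heavy, so it takes stress.
  → primary stress on syllable 5.

yes: 3→5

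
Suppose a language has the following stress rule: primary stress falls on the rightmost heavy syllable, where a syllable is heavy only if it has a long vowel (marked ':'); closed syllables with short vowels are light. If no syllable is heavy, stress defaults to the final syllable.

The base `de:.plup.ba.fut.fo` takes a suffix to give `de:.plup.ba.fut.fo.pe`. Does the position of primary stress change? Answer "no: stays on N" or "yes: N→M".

Base `de:.plup.ba.fut.fo` (5 syllables):
  Weights: 1 de: H, 2 plup L, 3 ba L, 4 fut L, 5 fo L.
  Heavy syllables in the domain: 1. The rightmost is syllable 1 (de:).
  → primary stress on syllable 1.
Suffixed `de:.plup.ba.fut.fo.pe` (6 syllables):
  Weights: 1 de: H, 2 plup L, 3 ba L, 4 fut L, 5 fo L, 6 pe L.
  Heavy syllables in the domain: 1. The rightmost is syllable 1 (de:).
  → primary stress on syllable 1.

no: stays on 1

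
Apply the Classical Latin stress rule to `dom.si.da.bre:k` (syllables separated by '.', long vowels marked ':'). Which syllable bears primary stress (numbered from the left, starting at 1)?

2

Classical Latin: stress the penult if heavy (long vowel or closed), else the antepenult.
Weights: 2 si L, 3 da L, 4 bre:k H.
The penult (syllable 3, da) is light, so stress falls on the antepenult (syllable 2, si).
Stress on syllable 2: dom.ˈsi.da.bre:k.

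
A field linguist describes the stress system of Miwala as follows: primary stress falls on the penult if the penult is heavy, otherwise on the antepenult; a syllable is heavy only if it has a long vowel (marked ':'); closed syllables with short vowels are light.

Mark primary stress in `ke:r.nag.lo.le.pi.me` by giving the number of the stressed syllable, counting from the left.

Weights: 4 le L, 5 pi L, 6 me L.
The penult (syllable 5, pi) is light, so stress falls on the antepenult (syllable 4, le).
Primary stress: syllable 4 → ke:r.nag.lo.ˈle.pi.me.

4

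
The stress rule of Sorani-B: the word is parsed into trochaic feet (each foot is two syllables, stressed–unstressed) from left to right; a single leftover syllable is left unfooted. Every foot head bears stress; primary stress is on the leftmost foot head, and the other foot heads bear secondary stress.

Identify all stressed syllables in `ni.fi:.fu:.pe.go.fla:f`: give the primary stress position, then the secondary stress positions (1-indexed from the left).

Parse left to right into trochaic (ˈσσ) feet: (ˈni.fi:) (ˈfu:.pe) (ˈgo.fla:f).
Foot heads (stressed positions): 1, 3, 5.
End Rule Leftmost: primary stress on the leftmost head = syllable 1.
Secondary stress on 3, 5: ˈni.fi:.ˌfu:.pe.ˌgo.fla:f.

primary 1, secondary 3, 5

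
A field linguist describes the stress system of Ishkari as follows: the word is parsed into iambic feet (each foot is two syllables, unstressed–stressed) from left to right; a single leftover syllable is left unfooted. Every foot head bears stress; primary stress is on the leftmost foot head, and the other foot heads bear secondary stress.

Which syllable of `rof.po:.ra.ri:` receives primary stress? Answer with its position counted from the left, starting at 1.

Parse left to right into iambic (σˈσ) feet: (rof.ˈpo:) (ra.ˈri:).
Foot heads (stressed positions): 2, 4.
End Rule Leftmost: primary stress on the leftmost head = syllable 2.
Primary stress: syllable 2 → rof.ˈpo:.ra.ri:.

2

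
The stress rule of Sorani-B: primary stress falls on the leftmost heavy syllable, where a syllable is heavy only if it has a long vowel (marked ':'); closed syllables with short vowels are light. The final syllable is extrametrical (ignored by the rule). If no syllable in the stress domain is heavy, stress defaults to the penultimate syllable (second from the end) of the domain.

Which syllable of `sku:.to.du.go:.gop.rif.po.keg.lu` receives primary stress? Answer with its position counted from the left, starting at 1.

The final syllable (9, lu) is extrametrical; the stress domain is syllables 1–8.
Weights: 1 sku: H, 2 to L, 3 du L, 4 go: H, 5 gop L, 6 rif L, 7 po L, 8 keg L.
Heavy syllables in the domain: 1, 4. The leftmost is syllable 1 (sku:).
Primary stress: syllable 1 → ˈsku:.to.du.go:.gop.rif.po.keg.lu.

1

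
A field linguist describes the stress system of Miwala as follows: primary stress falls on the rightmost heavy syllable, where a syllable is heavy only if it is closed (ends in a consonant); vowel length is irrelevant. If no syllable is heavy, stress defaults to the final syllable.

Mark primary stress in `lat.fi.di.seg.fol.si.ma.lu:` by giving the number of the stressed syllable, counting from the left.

Weights: 1 lat H, 2 fi L, 3 di L, 4 seg H, 5 fol H, 6 si L, 7 ma L, 8 lu: L.
Heavy syllables in the domain: 1, 4, 5. The rightmost is syllable 5 (fol).
Primary stress: syllable 5 → lat.fi.di.seg.ˈfol.si.ma.lu:.

5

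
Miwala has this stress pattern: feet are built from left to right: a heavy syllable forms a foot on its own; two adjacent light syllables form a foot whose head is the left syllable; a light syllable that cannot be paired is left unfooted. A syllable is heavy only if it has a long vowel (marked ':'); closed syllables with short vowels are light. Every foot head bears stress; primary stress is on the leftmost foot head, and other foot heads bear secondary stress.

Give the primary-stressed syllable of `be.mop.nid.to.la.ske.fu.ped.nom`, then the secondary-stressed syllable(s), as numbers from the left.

Weights: 1 be L, 2 mop L, 3 nid L, 4 to L, 5 la L, 6 ske L, 7 fu L, 8 ped L, 9 nom L.
Parse left to right (heavy = foot alone; LL = one foot; stranded L unfooted): (ˈbe.mop) (ˈnid.to) (ˈla.ske) (ˈfu.ped) nom.
Foot heads: 1, 3, 5, 7.
Primary stress on the leftmost head = syllable 1.
Secondary stress on 3, 5, 7: ˈbe.mop.ˌnid.to.ˌla.ske.ˌfu.ped.nom.

primary 1, secondary 3, 5, 7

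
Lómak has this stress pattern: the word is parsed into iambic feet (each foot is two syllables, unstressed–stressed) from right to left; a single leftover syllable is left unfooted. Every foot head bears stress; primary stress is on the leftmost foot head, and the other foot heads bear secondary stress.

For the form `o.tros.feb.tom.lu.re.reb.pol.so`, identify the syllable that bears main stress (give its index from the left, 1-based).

Parse right to left into iambic (σˈσ) feet: o (tros.ˈfeb) (tom.ˈlu) (re.ˈreb) (pol.ˈso). Syllable 1 is left unfooted.
Foot heads (stressed positions): 3, 5, 7, 9.
End Rule Leftmost: primary stress on the leftmost head = syllable 3.
Primary stress: syllable 3 → o.tros.ˈfeb.tom.lu.re.reb.pol.so.

3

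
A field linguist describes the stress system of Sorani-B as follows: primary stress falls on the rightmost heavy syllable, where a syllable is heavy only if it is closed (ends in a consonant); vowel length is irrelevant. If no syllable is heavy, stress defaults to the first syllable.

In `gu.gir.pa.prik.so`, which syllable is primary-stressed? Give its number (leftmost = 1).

4

Weights: 1 gu L, 2 gir H, 3 pa L, 4 prik H, 5 so L.
Heavy syllables in the domain: 2, 4. The rightmost is syllable 4 (prik).
Primary stress: syllable 4 → gu.gir.pa.ˈprik.so.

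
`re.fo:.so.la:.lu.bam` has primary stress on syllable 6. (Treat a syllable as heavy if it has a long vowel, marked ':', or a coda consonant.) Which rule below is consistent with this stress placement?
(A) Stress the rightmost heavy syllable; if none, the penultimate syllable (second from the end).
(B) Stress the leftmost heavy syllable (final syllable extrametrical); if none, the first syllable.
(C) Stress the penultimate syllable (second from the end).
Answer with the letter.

Rule A → syllable 6 ✓.
Rule B → syllable 2 (observed: 6).
Rule C → syllable 5 (observed: 6).

A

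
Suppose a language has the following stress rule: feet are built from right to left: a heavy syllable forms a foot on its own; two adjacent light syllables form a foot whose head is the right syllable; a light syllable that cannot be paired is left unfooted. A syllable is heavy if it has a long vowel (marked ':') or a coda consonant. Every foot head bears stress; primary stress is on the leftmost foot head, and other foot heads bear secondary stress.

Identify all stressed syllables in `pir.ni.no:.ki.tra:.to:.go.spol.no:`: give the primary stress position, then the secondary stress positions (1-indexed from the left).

Weights: 1 pir H, 2 ni L, 3 no: H, 4 ki L, 5 tra: H, 6 to: H, 7 go L, 8 spol H, 9 no: H.
Parse right to left (heavy = foot alone; LL = one foot; stranded L unfooted): (ˈpir) ni (ˈno:) ki (ˈtra:) (ˈto:) go (ˈspol) (ˈno:).
Foot heads: 1, 3, 5, 6, 8, 9.
Primary stress on the leftmost head = syllable 1.
Secondary stress on 3, 5, 6, 8, 9: ˈpir.ni.ˌno:.ki.ˌtra:.ˌto:.go.ˌspol.ˌno:.

primary 1, secondary 3, 5, 6, 8, 9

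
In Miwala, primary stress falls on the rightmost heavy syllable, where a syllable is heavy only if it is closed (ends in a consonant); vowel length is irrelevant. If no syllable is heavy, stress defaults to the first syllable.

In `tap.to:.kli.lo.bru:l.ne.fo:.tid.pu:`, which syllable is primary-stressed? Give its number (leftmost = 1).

8

Weights: 1 tap H, 2 to: L, 3 kli L, 4 lo L, 5 bru:l H, 6 ne L, 7 fo: L, 8 tid H, 9 pu: L.
Heavy syllables in the domain: 1, 5, 8. The rightmost is syllable 8 (tid).
Primary stress: syllable 8 → tap.to:.kli.lo.bru:l.ne.fo:.ˈtid.pu:.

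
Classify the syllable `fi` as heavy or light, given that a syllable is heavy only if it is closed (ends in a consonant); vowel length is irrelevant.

light

`fi`: short vowel, open (no coda). Open (no coda) → light.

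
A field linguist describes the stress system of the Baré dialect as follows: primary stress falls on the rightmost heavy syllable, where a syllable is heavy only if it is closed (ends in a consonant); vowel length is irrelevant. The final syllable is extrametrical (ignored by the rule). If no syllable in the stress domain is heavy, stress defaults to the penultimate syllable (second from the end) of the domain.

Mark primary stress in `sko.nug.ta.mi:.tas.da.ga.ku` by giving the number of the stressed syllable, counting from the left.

5

The final syllable (8, ku) is extrametrical; the stress domain is syllables 1–7.
Weights: 1 sko L, 2 nug H, 3 ta L, 4 mi: L, 5 tas H, 6 da L, 7 ga L.
Heavy syllables in the domain: 2, 5. The rightmost is syllable 5 (tas).
Primary stress: syllable 5 → sko.nug.ta.mi:.ˈtas.da.ga.ku.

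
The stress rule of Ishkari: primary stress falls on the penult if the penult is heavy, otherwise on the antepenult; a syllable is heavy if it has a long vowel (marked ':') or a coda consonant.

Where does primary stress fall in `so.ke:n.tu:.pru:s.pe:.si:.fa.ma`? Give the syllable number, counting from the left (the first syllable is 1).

Weights: 6 si: H, 7 fa L, 8 ma L.
The penult (syllable 7, fa) is light, so stress falls on the antepenult (syllable 6, si:).
Primary stress: syllable 6 → so.ke:n.tu:.pru:s.pe:.ˈsi:.fa.ma.

6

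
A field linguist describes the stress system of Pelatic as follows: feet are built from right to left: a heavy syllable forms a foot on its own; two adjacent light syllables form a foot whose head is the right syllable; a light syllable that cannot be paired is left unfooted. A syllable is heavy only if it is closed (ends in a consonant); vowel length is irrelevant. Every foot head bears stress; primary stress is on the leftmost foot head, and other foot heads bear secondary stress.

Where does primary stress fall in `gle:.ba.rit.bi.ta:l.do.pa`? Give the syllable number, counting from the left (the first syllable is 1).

2

Weights: 1 gle: L, 2 ba L, 3 rit H, 4 bi L, 5 ta:l H, 6 do L, 7 pa L.
Parse right to left (heavy = foot alone; LL = one foot; stranded L unfooted): (gle:.ˈba) (ˈrit) bi (ˈta:l) (do.ˈpa).
Foot heads: 2, 3, 5, 7.
Primary stress on the leftmost head = syllable 2.
Primary stress: syllable 2 → gle:.ˈba.rit.bi.ta:l.do.pa.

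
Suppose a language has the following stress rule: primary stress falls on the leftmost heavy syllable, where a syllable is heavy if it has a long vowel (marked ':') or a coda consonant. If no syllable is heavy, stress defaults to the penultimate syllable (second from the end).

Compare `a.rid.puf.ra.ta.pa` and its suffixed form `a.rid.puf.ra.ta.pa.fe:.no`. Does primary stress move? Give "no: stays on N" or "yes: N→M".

Base `a.rid.puf.ra.ta.pa` (6 syllables):
  Weights: 1 a L, 2 rid H, 3 puf H, 4 ra L, 5 ta L, 6 pa L.
  Heavy syllables in the domain: 2, 3. The leftmost is syllable 2 (rid).
  → primary stress on syllable 2.
Suffixed `a.rid.puf.ra.ta.pa.fe:.no` (8 syllables):
  Weights: 1 a L, 2 rid H, 3 puf H, 4 ra L, 5 ta L, 6 pa L, 7 fe: H, 8 no L.
  Heavy syllables in the domain: 2, 3, 7. The leftmost is syllable 2 (rid).
  → primary stress on syllable 2.

no: stays on 2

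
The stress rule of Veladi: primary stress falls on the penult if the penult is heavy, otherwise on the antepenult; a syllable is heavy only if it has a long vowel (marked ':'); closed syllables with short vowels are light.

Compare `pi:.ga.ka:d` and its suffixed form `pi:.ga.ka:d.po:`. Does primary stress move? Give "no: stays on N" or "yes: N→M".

Base `pi:.ga.ka:d` (3 syllables):
  Weights: 1 pi: H, 2 ga L, 3 ka:d H.
  The penult (syllable 2, ga) is light, so stress falls on the antepenult (syllable 1, pi:).
  → primary stress on syllable 1.
Suffixed `pi:.ga.ka:d.po:` (4 syllables):
  Weights: 2 ga L, 3 ka:d H, 4 po: H.
  The penult (syllable 3, ka:d) is heavy, so it takes stress.
  → primary stress on syllable 3.

yes: 1→3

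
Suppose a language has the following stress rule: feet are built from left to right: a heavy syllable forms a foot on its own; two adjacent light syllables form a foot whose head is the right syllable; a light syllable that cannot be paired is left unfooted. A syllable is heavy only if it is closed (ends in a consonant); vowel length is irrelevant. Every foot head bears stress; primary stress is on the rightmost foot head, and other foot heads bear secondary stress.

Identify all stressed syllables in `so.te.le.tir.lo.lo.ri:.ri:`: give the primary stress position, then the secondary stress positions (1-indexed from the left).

Weights: 1 so L, 2 te L, 3 le L, 4 tir H, 5 lo L, 6 lo L, 7 ri: L, 8 ri: L.
Parse left to right (heavy = foot alone; LL = one foot; stranded L unfooted): (so.ˈte) le (ˈtir) (lo.ˈlo) (ri:.ˈri:).
Foot heads: 2, 4, 6, 8.
Primary stress on the rightmost head = syllable 8.
Secondary stress on 2, 4, 6: so.ˌte.le.ˌtir.lo.ˌlo.ri:.ˈri:.

primary 8, secondary 2, 4, 6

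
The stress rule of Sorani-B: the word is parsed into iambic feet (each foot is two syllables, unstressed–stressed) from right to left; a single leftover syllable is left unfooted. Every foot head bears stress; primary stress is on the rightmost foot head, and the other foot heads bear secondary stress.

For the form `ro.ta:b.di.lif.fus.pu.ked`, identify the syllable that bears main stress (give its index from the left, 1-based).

7

Parse right to left into iambic (σˈσ) feet: ro (ta:b.ˈdi) (lif.ˈfus) (pu.ˈked). Syllable 1 is left unfooted.
Foot heads (stressed positions): 3, 5, 7.
End Rule Rightmost: primary stress on the rightmost head = syllable 7.
Primary stress: syllable 7 → ro.ta:b.di.lif.fus.pu.ˈked.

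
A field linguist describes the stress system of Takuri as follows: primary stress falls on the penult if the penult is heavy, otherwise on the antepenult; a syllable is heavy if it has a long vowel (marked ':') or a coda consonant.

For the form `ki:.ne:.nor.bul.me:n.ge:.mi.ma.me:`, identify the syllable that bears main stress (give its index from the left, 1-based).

7

Weights: 7 mi L, 8 ma L, 9 me: H.
The penult (syllable 8, ma) is light, so stress falls on the antepenult (syllable 7, mi).
Primary stress: syllable 7 → ki:.ne:.nor.bul.me:n.ge:.ˈmi.ma.me:.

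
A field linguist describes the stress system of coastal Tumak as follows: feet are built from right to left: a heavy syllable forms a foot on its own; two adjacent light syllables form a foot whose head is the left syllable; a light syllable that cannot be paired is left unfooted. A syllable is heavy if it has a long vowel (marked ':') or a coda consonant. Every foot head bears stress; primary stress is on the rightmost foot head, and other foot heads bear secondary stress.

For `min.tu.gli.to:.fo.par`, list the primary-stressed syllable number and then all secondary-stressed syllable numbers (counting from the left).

Weights: 1 min H, 2 tu L, 3 gli L, 4 to: H, 5 fo L, 6 par H.
Parse right to left (heavy = foot alone; LL = one foot; stranded L unfooted): (ˈmin) (ˈtu.gli) (ˈto:) fo (ˈpar).
Foot heads: 1, 2, 4, 6.
Primary stress on the rightmost head = syllable 6.
Secondary stress on 1, 2, 4: ˌmin.ˌtu.gli.ˌto:.fo.ˈpar.

primary 6, secondary 1, 2, 4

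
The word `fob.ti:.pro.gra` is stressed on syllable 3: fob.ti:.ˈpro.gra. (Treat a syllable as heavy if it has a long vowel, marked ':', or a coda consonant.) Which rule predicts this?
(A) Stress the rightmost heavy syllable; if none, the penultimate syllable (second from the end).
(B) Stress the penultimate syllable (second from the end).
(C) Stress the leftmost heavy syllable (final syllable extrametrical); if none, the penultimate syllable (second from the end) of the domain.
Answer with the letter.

B

Rule A → syllable 2 (observed: 3).
Rule B → syllable 3 ✓.
Rule C → syllable 1 (observed: 3).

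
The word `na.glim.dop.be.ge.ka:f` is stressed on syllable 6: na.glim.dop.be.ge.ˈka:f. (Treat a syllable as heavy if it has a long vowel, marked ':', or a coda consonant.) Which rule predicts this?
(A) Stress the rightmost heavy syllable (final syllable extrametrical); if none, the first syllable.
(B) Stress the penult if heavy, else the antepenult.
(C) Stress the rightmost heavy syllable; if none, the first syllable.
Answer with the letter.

Rule A → syllable 3 (observed: 6).
Rule B → syllable 4 (observed: 6).
Rule C → syllable 6 ✓.

C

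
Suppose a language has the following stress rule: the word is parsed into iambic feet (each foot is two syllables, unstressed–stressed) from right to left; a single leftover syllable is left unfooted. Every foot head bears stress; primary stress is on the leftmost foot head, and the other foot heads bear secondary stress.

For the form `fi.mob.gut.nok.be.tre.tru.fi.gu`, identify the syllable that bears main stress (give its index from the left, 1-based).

3

Parse right to left into iambic (σˈσ) feet: fi (mob.ˈgut) (nok.ˈbe) (tre.ˈtru) (fi.ˈgu). Syllable 1 is left unfooted.
Foot heads (stressed positions): 3, 5, 7, 9.
End Rule Leftmost: primary stress on the leftmost head = syllable 3.
Primary stress: syllable 3 → fi.mob.ˈgut.nok.be.tre.tru.fi.gu.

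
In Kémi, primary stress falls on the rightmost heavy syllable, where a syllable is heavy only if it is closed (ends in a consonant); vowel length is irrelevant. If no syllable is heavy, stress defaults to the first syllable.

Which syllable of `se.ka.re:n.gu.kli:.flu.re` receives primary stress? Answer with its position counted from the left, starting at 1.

Weights: 1 se L, 2 ka L, 3 re:n H, 4 gu L, 5 kli: L, 6 flu L, 7 re L.
Heavy syllables in the domain: 3. The rightmost is syllable 3 (re:n).
Primary stress: syllable 3 → se.ka.ˈre:n.gu.kli:.flu.re.

3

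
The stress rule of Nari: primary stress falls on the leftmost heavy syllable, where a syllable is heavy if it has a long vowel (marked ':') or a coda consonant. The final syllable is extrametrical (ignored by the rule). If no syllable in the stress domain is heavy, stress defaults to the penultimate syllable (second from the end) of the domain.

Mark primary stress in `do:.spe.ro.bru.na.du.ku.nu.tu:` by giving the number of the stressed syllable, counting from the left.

1

The final syllable (9, tu:) is extrametrical; the stress domain is syllables 1–8.
Weights: 1 do: H, 2 spe L, 3 ro L, 4 bru L, 5 na L, 6 du L, 7 ku L, 8 nu L.
Heavy syllables in the domain: 1. The leftmost is syllable 1 (do:).
Primary stress: syllable 1 → ˈdo:.spe.ro.bru.na.du.ku.nu.tu:.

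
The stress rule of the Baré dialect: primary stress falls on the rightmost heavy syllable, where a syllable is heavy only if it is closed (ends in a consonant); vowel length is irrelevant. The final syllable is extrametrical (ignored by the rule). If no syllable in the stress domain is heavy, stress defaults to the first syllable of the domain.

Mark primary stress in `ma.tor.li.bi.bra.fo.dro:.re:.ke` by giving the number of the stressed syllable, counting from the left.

2

The final syllable (9, ke) is extrametrical; the stress domain is syllables 1–8.
Weights: 1 ma L, 2 tor H, 3 li L, 4 bi L, 5 bra L, 6 fo L, 7 dro: L, 8 re: L.
Heavy syllables in the domain: 2. The rightmost is syllable 2 (tor).
Primary stress: syllable 2 → ma.ˈtor.li.bi.bra.fo.dro:.re:.ke.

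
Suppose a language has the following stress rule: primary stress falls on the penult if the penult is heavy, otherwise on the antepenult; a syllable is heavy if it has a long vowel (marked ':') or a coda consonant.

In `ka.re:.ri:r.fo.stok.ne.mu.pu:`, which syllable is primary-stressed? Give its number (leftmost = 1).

Weights: 6 ne L, 7 mu L, 8 pu: H.
The penult (syllable 7, mu) is light, so stress falls on the antepenult (syllable 6, ne).
Primary stress: syllable 6 → ka.re:.ri:r.fo.stok.ˈne.mu.pu:.

6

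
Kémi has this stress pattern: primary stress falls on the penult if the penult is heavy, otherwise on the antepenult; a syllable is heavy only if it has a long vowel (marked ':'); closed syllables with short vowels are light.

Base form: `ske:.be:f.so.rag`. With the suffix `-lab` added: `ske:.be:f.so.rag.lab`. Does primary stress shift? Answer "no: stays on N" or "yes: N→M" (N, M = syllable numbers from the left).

Base `ske:.be:f.so.rag` (4 syllables):
  Weights: 2 be:f H, 3 so L, 4 rag L.
  The penult (syllable 3, so) is light, so stress falls on the antepenult (syllable 2, be:f).
  → primary stress on syllable 2.
Suffixed `ske:.be:f.so.rag.lab` (5 syllables):
  Weights: 3 so L, 4 rag L, 5 lab L.
  The penult (syllable 4, rag) is light, so stress falls on the antepenult (syllable 3, so).
  → primary stress on syllable 3.

yes: 2→3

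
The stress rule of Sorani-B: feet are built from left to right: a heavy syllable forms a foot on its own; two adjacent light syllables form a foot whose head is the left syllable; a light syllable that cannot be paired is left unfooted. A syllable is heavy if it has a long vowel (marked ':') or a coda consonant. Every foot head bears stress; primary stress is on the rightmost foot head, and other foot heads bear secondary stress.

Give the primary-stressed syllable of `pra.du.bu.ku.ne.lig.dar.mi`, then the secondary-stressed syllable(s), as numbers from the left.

Weights: 1 pra L, 2 du L, 3 bu L, 4 ku L, 5 ne L, 6 lig H, 7 dar H, 8 mi L.
Parse left to right (heavy = foot alone; LL = one foot; stranded L unfooted): (ˈpra.du) (ˈbu.ku) ne (ˈlig) (ˈdar) mi.
Foot heads: 1, 3, 6, 7.
Primary stress on the rightmost head = syllable 7.
Secondary stress on 1, 3, 6: ˌpra.du.ˌbu.ku.ne.ˌlig.ˈdar.mi.

primary 7, secondary 1, 3, 6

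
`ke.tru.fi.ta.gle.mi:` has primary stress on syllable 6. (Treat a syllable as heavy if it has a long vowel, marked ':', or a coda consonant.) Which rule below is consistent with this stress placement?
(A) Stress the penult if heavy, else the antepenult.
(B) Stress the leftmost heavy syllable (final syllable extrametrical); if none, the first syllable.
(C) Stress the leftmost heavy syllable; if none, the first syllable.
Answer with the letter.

Rule A → syllable 4 (observed: 6).
Rule B → syllable 1 (observed: 6).
Rule C → syllable 6 ✓.

C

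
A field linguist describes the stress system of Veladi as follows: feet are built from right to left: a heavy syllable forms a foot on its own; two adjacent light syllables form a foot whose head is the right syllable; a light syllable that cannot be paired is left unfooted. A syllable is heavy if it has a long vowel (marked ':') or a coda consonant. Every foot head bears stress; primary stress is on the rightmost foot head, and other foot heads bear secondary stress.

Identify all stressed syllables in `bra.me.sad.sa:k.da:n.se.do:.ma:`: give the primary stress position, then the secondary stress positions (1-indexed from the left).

primary 8, secondary 2, 3, 4, 5, 7

Weights: 1 bra L, 2 me L, 3 sad H, 4 sa:k H, 5 da:n H, 6 se L, 7 do: H, 8 ma: H.
Parse right to left (heavy = foot alone; LL = one foot; stranded L unfooted): (bra.ˈme) (ˈsad) (ˈsa:k) (ˈda:n) se (ˈdo:) (ˈma:).
Foot heads: 2, 3, 4, 5, 7, 8.
Primary stress on the rightmost head = syllable 8.
Secondary stress on 2, 3, 4, 5, 7: bra.ˌme.ˌsad.ˌsa:k.ˌda:n.se.ˌdo:.ˈma:.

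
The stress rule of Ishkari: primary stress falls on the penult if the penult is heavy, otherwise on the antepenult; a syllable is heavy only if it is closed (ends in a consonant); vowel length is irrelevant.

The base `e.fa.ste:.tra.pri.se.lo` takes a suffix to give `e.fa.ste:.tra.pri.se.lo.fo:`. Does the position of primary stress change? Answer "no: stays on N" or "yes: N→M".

yes: 5→6

Base `e.fa.ste:.tra.pri.se.lo` (7 syllables):
  Weights: 5 pri L, 6 se L, 7 lo L.
  The penult (syllable 6, se) is light, so stress falls on the antepenult (syllable 5, pri).
  → primary stress on syllable 5.
Suffixed `e.fa.ste:.tra.pri.se.lo.fo:` (8 syllables):
  Weights: 6 se L, 7 lo L, 8 fo: L.
  The penult (syllable 7, lo) is light, so stress falls on the antepenult (syllable 6, se).
  → primary stress on syllable 6.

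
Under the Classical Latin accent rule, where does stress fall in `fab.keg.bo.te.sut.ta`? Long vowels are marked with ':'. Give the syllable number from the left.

5

Classical Latin: stress the penult if heavy (long vowel or closed), else the antepenult.
Weights: 4 te L, 5 sut H, 6 ta L.
The penult (syllable 5, sut) is heavy, so it takes stress.
Stress on syllable 5: fab.keg.bo.te.ˈsut.ta.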